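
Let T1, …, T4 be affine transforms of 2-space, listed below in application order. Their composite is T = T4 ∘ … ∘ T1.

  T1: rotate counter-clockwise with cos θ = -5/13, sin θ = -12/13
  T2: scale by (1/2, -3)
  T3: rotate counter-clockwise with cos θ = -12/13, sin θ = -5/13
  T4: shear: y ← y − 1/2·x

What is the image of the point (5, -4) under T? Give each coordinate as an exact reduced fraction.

T(p) = (1038/169, -3553/338)

T1 rotate counter-clockwise with cos θ = -5/13, sin θ = -12/13: (5, -4) → (-73/13, -40/13)
T2 scale by (1/2, -3): (-73/13, -40/13) → (-73/26, 120/13)
T3 rotate counter-clockwise with cos θ = -12/13, sin θ = -5/13: (-73/26, 120/13) → (1038/169, -2515/338)
T4 shear: y ← y − 1/2·x: (1038/169, -2515/338) → (1038/169, -3553/338)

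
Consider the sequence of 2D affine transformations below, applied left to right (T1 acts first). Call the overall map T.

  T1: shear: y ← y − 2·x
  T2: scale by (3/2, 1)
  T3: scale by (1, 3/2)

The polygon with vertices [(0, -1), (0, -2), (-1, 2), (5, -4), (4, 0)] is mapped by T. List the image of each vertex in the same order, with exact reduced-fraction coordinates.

T1 shear: y ← y − 2·x: (0, -1) → (0, -1); (0, -2) → (0, -2); (-1, 2) → (-1, 4); (5, -4) → (5, -14); (4, 0) → (4, -8)
T2 scale by (3/2, 1): (0, -1) → (0, -1); (0, -2) → (0, -2); (-1, 4) → (-3/2, 4); (5, -14) → (15/2, -14); (4, -8) → (6, -8)
T3 scale by (1, 3/2): (0, -1) → (0, -3/2); (0, -2) → (0, -3); (-3/2, 4) → (-3/2, 6); (15/2, -14) → (15/2, -21); (6, -8) → (6, -12)

image vertices: (0, -3/2), (0, -3), (-3/2, 6), (15/2, -21), (6, -12)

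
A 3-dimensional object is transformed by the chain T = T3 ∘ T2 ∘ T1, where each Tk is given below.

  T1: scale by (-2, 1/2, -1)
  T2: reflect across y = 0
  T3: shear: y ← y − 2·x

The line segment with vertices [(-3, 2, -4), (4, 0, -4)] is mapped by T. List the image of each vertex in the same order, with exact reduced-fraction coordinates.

image vertices: (6, -13, 4), (-8, 16, 4)

T1 scale by (-2, 1/2, -1): (-3, 2, -4) → (6, 1, 4); (4, 0, -4) → (-8, 0, 4)
T2 reflect across y = 0: (6, 1, 4) → (6, -1, 4); (-8, 0, 4) → (-8, 0, 4)
T3 shear: y ← y − 2·x: (6, -1, 4) → (6, -13, 4); (-8, 0, 4) → (-8, 16, 4)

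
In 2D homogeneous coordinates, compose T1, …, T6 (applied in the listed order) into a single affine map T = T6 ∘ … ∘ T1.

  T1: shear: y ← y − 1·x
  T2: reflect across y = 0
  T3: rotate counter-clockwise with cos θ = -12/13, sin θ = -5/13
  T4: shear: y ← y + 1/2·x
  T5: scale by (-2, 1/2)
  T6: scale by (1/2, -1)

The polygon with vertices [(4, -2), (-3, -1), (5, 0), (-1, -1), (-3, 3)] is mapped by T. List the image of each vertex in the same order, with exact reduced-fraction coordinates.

image vertices: (18/13, 101/26), (-2, -2), (35/13, 205/52), (-12/13, -11/26), (-6/13, -45/13)

T1 shear: y ← y − 1·x: (4, -2) → (4, -6); (-3, -1) → (-3, 2); (5, 0) → (5, -5); (-1, -1) → (-1, 0); (-3, 3) → (-3, 6)
T2 reflect across y = 0: (4, -6) → (4, 6); (-3, 2) → (-3, -2); (5, -5) → (5, 5); (-1, 0) → (-1, 0); (-3, 6) → (-3, -6)
T3 rotate counter-clockwise with cos θ = -12/13, sin θ = -5/13: (4, 6) → (-18/13, -92/13); (-3, -2) → (2, 3); (5, 5) → (-35/13, -85/13); (-1, 0) → (12/13, 5/13); (-3, -6) → (6/13, 87/13)
T4 shear: y ← y + 1/2·x: (-18/13, -92/13) → (-18/13, -101/13); (2, 3) → (2, 4); (-35/13, -85/13) → (-35/13, -205/26); (12/13, 5/13) → (12/13, 11/13); (6/13, 87/13) → (6/13, 90/13)
T5 scale by (-2, 1/2): (-18/13, -101/13) → (36/13, -101/26); (2, 4) → (-4, 2); (-35/13, -205/26) → (70/13, -205/52); (12/13, 11/13) → (-24/13, 11/26); (6/13, 90/13) → (-12/13, 45/13)
T6 scale by (1/2, -1): (36/13, -101/26) → (18/13, 101/26); (-4, 2) → (-2, -2); (70/13, -205/52) → (35/13, 205/52); (-24/13, 11/26) → (-12/13, -11/26); (-12/13, 45/13) → (-6/13, -45/13)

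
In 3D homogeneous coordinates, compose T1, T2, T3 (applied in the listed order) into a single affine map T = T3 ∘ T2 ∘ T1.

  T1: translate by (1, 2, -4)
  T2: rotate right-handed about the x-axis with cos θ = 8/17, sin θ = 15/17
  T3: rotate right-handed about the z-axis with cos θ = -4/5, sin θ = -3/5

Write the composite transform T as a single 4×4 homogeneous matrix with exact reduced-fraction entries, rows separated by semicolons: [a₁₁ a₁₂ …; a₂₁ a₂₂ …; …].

T1 = [1 0 0 1; 0 1 0 2; 0 0 1 -4; 0 0 0 1]
T2·T1 = [1 0 0 1; 0 8/17 -15/17 76/17; 0 15/17 8/17 -2/17; 0 0 0 1]
T3·…·T1 = [-4/5 24/85 -9/17 32/17; -3/5 -32/85 12/17 -71/17; 0 15/17 8/17 -2/17; 0 0 0 1]

T = [-4/5 24/85 -9/17 32/17; -3/5 -32/85 12/17 -71/17; 0 15/17 8/17 -2/17; 0 0 0 1]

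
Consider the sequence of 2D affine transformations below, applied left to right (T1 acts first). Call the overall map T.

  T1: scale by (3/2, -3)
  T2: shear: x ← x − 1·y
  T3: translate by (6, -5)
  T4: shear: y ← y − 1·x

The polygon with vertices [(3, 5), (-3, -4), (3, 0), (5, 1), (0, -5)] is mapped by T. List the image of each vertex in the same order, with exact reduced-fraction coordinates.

T1 scale by (3/2, -3): (3, 5) → (9/2, -15); (-3, -4) → (-9/2, 12); (3, 0) → (9/2, 0); (5, 1) → (15/2, -3); (0, -5) → (0, 15)
T2 shear: x ← x − 1·y: (9/2, -15) → (39/2, -15); (-9/2, 12) → (-33/2, 12); (9/2, 0) → (9/2, 0); (15/2, -3) → (21/2, -3); (0, 15) → (-15, 15)
T3 translate by (6, -5): (39/2, -15) → (51/2, -20); (-33/2, 12) → (-21/2, 7); (9/2, 0) → (21/2, -5); (21/2, -3) → (33/2, -8); (-15, 15) → (-9, 10)
T4 shear: y ← y − 1·x: (51/2, -20) → (51/2, -91/2); (-21/2, 7) → (-21/2, 35/2); (21/2, -5) → (21/2, -31/2); (33/2, -8) → (33/2, -49/2); (-9, 10) → (-9, 19)

image vertices: (51/2, -91/2), (-21/2, 35/2), (21/2, -31/2), (33/2, -49/2), (-9, 19)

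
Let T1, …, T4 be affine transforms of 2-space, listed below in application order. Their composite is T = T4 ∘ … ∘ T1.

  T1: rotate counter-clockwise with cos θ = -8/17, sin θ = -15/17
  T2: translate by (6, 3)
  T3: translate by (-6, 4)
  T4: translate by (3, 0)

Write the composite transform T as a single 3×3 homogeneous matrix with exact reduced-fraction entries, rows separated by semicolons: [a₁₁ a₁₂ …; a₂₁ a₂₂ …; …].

T = [-8/17 15/17 3; -15/17 -8/17 7; 0 0 1]

T1 = [-8/17 15/17 0; -15/17 -8/17 0; 0 0 1]
T2·T1 = [-8/17 15/17 6; -15/17 -8/17 3; 0 0 1]
T3·…·T1 = [-8/17 15/17 0; -15/17 -8/17 7; 0 0 1]
T4·…·T1 = [-8/17 15/17 3; -15/17 -8/17 7; 0 0 1]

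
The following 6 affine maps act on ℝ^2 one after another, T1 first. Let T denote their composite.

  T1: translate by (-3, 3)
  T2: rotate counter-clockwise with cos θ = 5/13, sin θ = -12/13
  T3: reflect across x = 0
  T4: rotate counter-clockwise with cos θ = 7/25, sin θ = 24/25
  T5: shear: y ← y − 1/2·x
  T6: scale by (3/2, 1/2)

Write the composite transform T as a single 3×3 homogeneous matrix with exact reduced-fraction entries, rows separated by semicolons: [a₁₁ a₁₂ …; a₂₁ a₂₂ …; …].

T = [759/650 -306/325 -4113/650; -661/1300 -151/650 1077/1300; 0 0 1]

T1 = [1 0 -3; 0 1 3; 0 0 1]
T2·T1 = [5/13 12/13 21/13; -12/13 5/13 51/13; 0 0 1]
T3·…·T1 = [-5/13 -12/13 -21/13; -12/13 5/13 51/13; 0 0 1]
T4·…·T1 = [253/325 -204/325 -1371/325; -204/325 -253/325 -147/325; 0 0 1]
T5·…·T1 = [253/325 -204/325 -1371/325; -661/650 -151/325 1077/650; 0 0 1]
T6·…·T1 = [759/650 -306/325 -4113/650; -661/1300 -151/650 1077/1300; 0 0 1]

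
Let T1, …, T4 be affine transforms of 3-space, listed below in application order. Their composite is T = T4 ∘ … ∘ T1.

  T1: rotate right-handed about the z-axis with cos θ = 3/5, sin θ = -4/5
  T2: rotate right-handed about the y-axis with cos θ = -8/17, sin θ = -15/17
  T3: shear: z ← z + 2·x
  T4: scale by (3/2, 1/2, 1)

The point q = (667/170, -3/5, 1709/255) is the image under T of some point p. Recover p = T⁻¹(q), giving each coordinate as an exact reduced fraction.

T1 = [3/5 4/5 0 0; -4/5 3/5 0 0; 0 0 1 0; 0 0 0 1]
T2·T1 = [-24/85 -32/85 -15/17 0; -4/5 3/5 0 0; 9/17 12/17 -8/17 0; 0 0 0 1]
T3·…·T1 = [-24/85 -32/85 -15/17 0; -4/5 3/5 0 0; -3/85 -4/85 -38/17 0; 0 0 0 1]
T4·…·T1 = [-36/85 -48/85 -45/34 0; -2/5 3/10 0 0; -3/85 -4/85 -38/17 0; 0 0 0 1]
det M = 3/4; M⁻¹ = [-76/85 -8/5 9/17 0; -304/255 6/5 12/17 0; 2/51 0 -8/17 0; 0 0 0 1]
M⁻¹ · (667/170, -3/5, 1709/255)ᵀ = (1, -2/3, -3)ᵀ

p = (1, -2/3, -3)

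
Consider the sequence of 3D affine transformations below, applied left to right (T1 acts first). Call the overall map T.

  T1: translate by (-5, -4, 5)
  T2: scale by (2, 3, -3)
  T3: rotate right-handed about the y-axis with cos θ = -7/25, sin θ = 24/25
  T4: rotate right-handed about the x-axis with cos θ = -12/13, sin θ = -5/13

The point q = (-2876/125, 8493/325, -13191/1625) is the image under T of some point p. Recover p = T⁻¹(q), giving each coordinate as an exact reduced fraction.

T1 = [1 0 0 -5; 0 1 0 -4; 0 0 1 5; 0 0 0 1]
T2·T1 = [2 0 0 -10; 0 3 0 -12; 0 0 -3 -15; 0 0 0 1]
T3·…·T1 = [-14/25 0 -72/25 -58/5; 0 3 0 -12; -48/25 0 21/25 69/5; 0 0 0 1]
T4·…·T1 = [-14/25 0 -72/25 -58/5; -48/65 -36/13 21/65 213/13; 576/325 -15/13 -252/325 -528/65; 0 0 0 1]
det M = -18; M⁻¹ = [-7/50 -12/65 144/325 5; 0 -4/13 -5/39 4; -8/25 7/195 -28/325 -5; 0 0 0 1]
M⁻¹ · (-2876/125, 8493/325, -13191/1625)ᵀ = (-1/5, -3, 4)ᵀ

p = (-1/5, -3, 4)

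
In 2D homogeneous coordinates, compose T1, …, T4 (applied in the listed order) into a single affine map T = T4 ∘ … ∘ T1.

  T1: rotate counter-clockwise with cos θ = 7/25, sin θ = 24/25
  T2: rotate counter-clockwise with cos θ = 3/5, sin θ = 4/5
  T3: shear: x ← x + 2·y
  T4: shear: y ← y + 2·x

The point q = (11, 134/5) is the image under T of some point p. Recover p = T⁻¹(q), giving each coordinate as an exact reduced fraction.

T1 = [7/25 -24/25 0; 24/25 7/25 0; 0 0 1]
T2·T1 = [-3/5 -4/5 0; 4/5 -3/5 0; 0 0 1]
T3·…·T1 = [1 -2 0; 4/5 -3/5 0; 0 0 1]
T4·…·T1 = [1 -2 0; 14/5 -23/5 0; 0 0 1]
det M = 1; M⁻¹ = [-23/5 2 0; -14/5 1 0; 0 0 1]
M⁻¹ · (11, 134/5)ᵀ = (3, -4)ᵀ

p = (3, -4)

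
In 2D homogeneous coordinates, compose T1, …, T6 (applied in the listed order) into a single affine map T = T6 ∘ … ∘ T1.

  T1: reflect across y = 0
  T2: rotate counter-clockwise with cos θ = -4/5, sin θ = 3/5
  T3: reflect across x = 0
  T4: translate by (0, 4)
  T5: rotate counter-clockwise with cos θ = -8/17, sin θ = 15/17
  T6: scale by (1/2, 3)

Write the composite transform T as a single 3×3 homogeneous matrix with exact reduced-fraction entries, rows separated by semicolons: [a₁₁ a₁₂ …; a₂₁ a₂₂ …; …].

T1 = [1 0 0; 0 -1 0; 0 0 1]
T2·T1 = [-4/5 3/5 0; 3/5 4/5 0; 0 0 1]
T3·…·T1 = [4/5 -3/5 0; 3/5 4/5 0; 0 0 1]
T4·…·T1 = [4/5 -3/5 0; 3/5 4/5 4; 0 0 1]
T5·…·T1 = [-77/85 -36/85 -60/17; 36/85 -77/85 -32/17; 0 0 1]
T6·…·T1 = [-77/170 -18/85 -30/17; 108/85 -231/85 -96/17; 0 0 1]

T = [-77/170 -18/85 -30/17; 108/85 -231/85 -96/17; 0 0 1]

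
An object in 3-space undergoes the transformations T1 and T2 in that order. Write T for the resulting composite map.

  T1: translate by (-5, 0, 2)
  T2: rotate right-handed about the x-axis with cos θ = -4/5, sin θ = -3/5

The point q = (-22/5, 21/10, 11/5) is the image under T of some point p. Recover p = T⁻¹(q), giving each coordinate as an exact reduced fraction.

T1 = [1 0 0 -5; 0 1 0 0; 0 0 1 2; 0 0 0 1]
T2·T1 = [1 0 0 -5; 0 -4/5 3/5 6/5; 0 -3/5 -4/5 -8/5; 0 0 0 1]
det M = 1; M⁻¹ = [1 0 0 5; 0 -4/5 -3/5 0; 0 3/5 -4/5 -2; 0 0 0 1]
M⁻¹ · (-22/5, 21/10, 11/5)ᵀ = (3/5, -3, -5/2)ᵀ

p = (3/5, -3, -5/2)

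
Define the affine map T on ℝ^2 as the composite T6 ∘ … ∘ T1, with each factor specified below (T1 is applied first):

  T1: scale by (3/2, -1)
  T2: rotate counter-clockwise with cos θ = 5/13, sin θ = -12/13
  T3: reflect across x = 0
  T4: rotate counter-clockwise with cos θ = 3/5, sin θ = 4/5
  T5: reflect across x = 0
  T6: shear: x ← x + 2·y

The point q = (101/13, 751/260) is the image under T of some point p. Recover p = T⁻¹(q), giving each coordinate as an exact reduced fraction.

T1 = [3/2 0 0; 0 -1 0; 0 0 1]
T2·T1 = [15/26 -12/13 0; -18/13 -5/13 0; 0 0 1]
T3·…·T1 = [-15/26 12/13 0; -18/13 -5/13 0; 0 0 1]
T4·…·T1 = [99/130 56/65 0; -84/65 33/65 0; 0 0 1]
T5·…·T1 = [-99/130 -56/65 0; -84/65 33/65 0; 0 0 1]
T6·…·T1 = [-87/26 2/13 0; -84/65 33/65 0; 0 0 1]
det M = -3/2; M⁻¹ = [-22/65 4/39 0; -56/65 29/13 0; 0 0 1]
M⁻¹ · (101/13, 751/260)ᵀ = (-7/3, -1/4)ᵀ

p = (-7/3, -1/4)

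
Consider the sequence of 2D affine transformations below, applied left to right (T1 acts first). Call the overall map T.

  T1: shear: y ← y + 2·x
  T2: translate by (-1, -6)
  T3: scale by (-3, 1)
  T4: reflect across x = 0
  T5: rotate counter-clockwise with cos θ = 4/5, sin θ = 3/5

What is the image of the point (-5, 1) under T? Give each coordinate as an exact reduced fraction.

T(p) = (-27/5, -114/5)

T1 shear: y ← y + 2·x: (-5, 1) → (-5, -9)
T2 translate by (-1, -6): (-5, -9) → (-6, -15)
T3 scale by (-3, 1): (-6, -15) → (18, -15)
T4 reflect across x = 0: (18, -15) → (-18, -15)
T5 rotate counter-clockwise with cos θ = 4/5, sin θ = 3/5: (-18, -15) → (-27/5, -114/5)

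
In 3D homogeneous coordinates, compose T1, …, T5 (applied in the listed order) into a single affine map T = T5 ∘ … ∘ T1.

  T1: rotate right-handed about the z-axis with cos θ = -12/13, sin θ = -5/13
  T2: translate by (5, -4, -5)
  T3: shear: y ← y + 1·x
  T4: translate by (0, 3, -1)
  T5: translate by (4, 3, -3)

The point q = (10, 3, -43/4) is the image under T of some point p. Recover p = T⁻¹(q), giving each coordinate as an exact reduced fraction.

p = (1, 5, -7/4)

T1 = [-12/13 5/13 0 0; -5/13 -12/13 0 0; 0 0 1 0; 0 0 0 1]
T2·T1 = [-12/13 5/13 0 5; -5/13 -12/13 0 -4; 0 0 1 -5; 0 0 0 1]
T3·…·T1 = [-12/13 5/13 0 5; -17/13 -7/13 0 1; 0 0 1 -5; 0 0 0 1]
T4·…·T1 = [-12/13 5/13 0 5; -17/13 -7/13 0 4; 0 0 1 -6; 0 0 0 1]
T5·…·T1 = [-12/13 5/13 0 9; -17/13 -7/13 0 7; 0 0 1 -9; 0 0 0 1]
det M = 1; M⁻¹ = [-7/13 -5/13 0 98/13; 17/13 -12/13 0 -69/13; 0 0 1 9; 0 0 0 1]
M⁻¹ · (10, 3, -43/4)ᵀ = (1, 5, -7/4)ᵀ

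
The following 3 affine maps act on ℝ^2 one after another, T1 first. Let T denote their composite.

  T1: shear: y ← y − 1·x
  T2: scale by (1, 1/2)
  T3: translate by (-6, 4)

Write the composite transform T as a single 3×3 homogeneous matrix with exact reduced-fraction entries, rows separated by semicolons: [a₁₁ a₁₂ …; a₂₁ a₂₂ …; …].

T = [1 0 -6; -1/2 1/2 4; 0 0 1]

T1 = [1 0 0; -1 1 0; 0 0 1]
T2·T1 = [1 0 0; -1/2 1/2 0; 0 0 1]
T3·…·T1 = [1 0 -6; -1/2 1/2 4; 0 0 1]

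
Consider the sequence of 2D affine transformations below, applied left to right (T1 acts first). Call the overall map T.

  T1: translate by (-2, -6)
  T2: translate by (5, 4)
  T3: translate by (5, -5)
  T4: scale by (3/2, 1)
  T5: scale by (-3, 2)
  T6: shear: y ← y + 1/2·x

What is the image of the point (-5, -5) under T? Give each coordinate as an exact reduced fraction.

T(p) = (-27/2, -123/4)

T1 translate by (-2, -6): (-5, -5) → (-7, -11)
T2 translate by (5, 4): (-7, -11) → (-2, -7)
T3 translate by (5, -5): (-2, -7) → (3, -12)
T4 scale by (3/2, 1): (3, -12) → (9/2, -12)
T5 scale by (-3, 2): (9/2, -12) → (-27/2, -24)
T6 shear: y ← y + 1/2·x: (-27/2, -24) → (-27/2, -123/4)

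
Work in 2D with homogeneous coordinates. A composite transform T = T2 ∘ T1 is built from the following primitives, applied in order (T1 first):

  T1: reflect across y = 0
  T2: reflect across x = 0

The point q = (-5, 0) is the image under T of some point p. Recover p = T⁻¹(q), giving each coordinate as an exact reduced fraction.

T1 = [1 0 0; 0 -1 0; 0 0 1]
T2·T1 = [-1 0 0; 0 -1 0; 0 0 1]
det M = 1; M⁻¹ = [-1 0 0; 0 -1 0; 0 0 1]
M⁻¹ · (-5, 0)ᵀ = (5, 0)ᵀ

p = (5, 0)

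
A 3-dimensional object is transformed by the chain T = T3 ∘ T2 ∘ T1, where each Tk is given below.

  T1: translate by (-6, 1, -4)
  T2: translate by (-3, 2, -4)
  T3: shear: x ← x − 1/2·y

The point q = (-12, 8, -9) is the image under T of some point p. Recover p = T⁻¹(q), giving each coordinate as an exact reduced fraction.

T1 = [1 0 0 -6; 0 1 0 1; 0 0 1 -4; 0 0 0 1]
T2·T1 = [1 0 0 -9; 0 1 0 3; 0 0 1 -8; 0 0 0 1]
T3·…·T1 = [1 -1/2 0 -21/2; 0 1 0 3; 0 0 1 -8; 0 0 0 1]
det M = 1; M⁻¹ = [1 1/2 0 9; 0 1 0 -3; 0 0 1 8; 0 0 0 1]
M⁻¹ · (-12, 8, -9)ᵀ = (1, 5, -1)ᵀ

p = (1, 5, -1)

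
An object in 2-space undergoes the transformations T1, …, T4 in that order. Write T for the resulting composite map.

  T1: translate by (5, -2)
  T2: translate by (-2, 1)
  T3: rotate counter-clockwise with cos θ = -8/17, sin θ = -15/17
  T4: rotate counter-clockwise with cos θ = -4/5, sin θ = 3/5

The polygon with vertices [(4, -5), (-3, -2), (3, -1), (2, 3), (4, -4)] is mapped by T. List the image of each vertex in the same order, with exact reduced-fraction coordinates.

image vertices: (151/17, -42/17), (108/85, -231/85), (534/85, 62/85), (313/85, 334/85), (719/85, -133/85)

T1 translate by (5, -2): (4, -5) → (9, -7); (-3, -2) → (2, -4); (3, -1) → (8, -3); (2, 3) → (7, 1); (4, -4) → (9, -6)
T2 translate by (-2, 1): (9, -7) → (7, -6); (2, -4) → (0, -3); (8, -3) → (6, -2); (7, 1) → (5, 2); (9, -6) → (7, -5)
T3 rotate counter-clockwise with cos θ = -8/17, sin θ = -15/17: (7, -6) → (-146/17, -57/17); (0, -3) → (-45/17, 24/17); (6, -2) → (-78/17, -74/17); (5, 2) → (-10/17, -91/17); (7, -5) → (-131/17, -65/17)
T4 rotate counter-clockwise with cos θ = -4/5, sin θ = 3/5: (-146/17, -57/17) → (151/17, -42/17); (-45/17, 24/17) → (108/85, -231/85); (-78/17, -74/17) → (534/85, 62/85); (-10/17, -91/17) → (313/85, 334/85); (-131/17, -65/17) → (719/85, -133/85)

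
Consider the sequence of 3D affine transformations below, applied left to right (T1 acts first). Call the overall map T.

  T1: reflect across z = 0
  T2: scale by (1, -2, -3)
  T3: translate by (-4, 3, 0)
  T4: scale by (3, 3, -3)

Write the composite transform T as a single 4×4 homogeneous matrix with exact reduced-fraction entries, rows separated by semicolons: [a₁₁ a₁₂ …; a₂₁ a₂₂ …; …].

T1 = [1 0 0 0; 0 1 0 0; 0 0 -1 0; 0 0 0 1]
T2·T1 = [1 0 0 0; 0 -2 0 0; 0 0 3 0; 0 0 0 1]
T3·…·T1 = [1 0 0 -4; 0 -2 0 3; 0 0 3 0; 0 0 0 1]
T4·…·T1 = [3 0 0 -12; 0 -6 0 9; 0 0 -9 0; 0 0 0 1]

T = [3 0 0 -12; 0 -6 0 9; 0 0 -9 0; 0 0 0 1]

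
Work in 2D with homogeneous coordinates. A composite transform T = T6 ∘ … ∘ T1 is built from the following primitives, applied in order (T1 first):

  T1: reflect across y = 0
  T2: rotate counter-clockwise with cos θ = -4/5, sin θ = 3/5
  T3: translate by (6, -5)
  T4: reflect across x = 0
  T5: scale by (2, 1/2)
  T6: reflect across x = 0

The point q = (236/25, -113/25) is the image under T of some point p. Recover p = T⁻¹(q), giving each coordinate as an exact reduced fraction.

T1 = [1 0 0; 0 -1 0; 0 0 1]
T2·T1 = [-4/5 3/5 0; 3/5 4/5 0; 0 0 1]
T3·…·T1 = [-4/5 3/5 6; 3/5 4/5 -5; 0 0 1]
T4·…·T1 = [4/5 -3/5 -6; 3/5 4/5 -5; 0 0 1]
T5·…·T1 = [8/5 -6/5 -12; 3/10 2/5 -5/2; 0 0 1]
T6·…·T1 = [-8/5 6/5 12; 3/10 2/5 -5/2; 0 0 1]
det M = -1; M⁻¹ = [-2/5 6/5 39/5; 3/10 8/5 2/5; 0 0 1]
M⁻¹ · (236/25, -113/25)ᵀ = (-7/5, -4)ᵀ

p = (-7/5, -4)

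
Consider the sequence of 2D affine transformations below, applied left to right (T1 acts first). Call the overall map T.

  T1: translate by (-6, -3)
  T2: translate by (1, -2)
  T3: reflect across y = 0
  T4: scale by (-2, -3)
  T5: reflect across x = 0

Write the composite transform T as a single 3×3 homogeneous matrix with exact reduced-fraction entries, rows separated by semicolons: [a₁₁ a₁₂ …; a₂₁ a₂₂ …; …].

T1 = [1 0 -6; 0 1 -3; 0 0 1]
T2·T1 = [1 0 -5; 0 1 -5; 0 0 1]
T3·…·T1 = [1 0 -5; 0 -1 5; 0 0 1]
T4·…·T1 = [-2 0 10; 0 3 -15; 0 0 1]
T5·…·T1 = [2 0 -10; 0 3 -15; 0 0 1]

T = [2 0 -10; 0 3 -15; 0 0 1]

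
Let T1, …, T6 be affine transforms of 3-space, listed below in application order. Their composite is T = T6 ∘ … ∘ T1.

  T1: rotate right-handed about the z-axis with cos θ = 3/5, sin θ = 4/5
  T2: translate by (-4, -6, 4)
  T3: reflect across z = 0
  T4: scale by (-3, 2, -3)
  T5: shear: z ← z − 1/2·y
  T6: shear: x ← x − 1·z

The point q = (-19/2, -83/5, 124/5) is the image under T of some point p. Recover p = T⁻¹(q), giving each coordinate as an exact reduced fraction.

T1 = [3/5 -4/5 0 0; 4/5 3/5 0 0; 0 0 1 0; 0 0 0 1]
T2·T1 = [3/5 -4/5 0 -4; 4/5 3/5 0 -6; 0 0 1 4; 0 0 0 1]
T3·…·T1 = [3/5 -4/5 0 -4; 4/5 3/5 0 -6; 0 0 -1 -4; 0 0 0 1]
T4·…·T1 = [-9/5 12/5 0 12; 8/5 6/5 0 -12; 0 0 3 12; 0 0 0 1]
T5·…·T1 = [-9/5 12/5 0 12; 8/5 6/5 0 -12; -4/5 -3/5 3 18; 0 0 0 1]
T6·…·T1 = [-1 3 -3 -6; 8/5 6/5 0 -12; -4/5 -3/5 3 18; 0 0 0 1]
det M = -18; M⁻¹ = [-1/5 2/5 -1/5 36/5; 4/15 3/10 4/15 2/5; 0 1/6 1/3 -4; 0 0 0 1]
M⁻¹ · (-19/2, -83/5, 124/5)ᵀ = (-5/2, -1/2, 3/2)ᵀ

p = (-5/2, -1/2, 3/2)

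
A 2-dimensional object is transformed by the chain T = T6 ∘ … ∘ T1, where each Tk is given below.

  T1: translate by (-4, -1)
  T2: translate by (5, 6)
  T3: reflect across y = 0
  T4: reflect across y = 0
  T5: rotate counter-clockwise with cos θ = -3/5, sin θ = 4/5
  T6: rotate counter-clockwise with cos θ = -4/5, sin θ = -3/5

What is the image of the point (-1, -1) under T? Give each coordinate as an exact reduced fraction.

T(p) = (28/25, 96/25)

T1 translate by (-4, -1): (-1, -1) → (-5, -2)
T2 translate by (5, 6): (-5, -2) → (0, 4)
T3 reflect across y = 0: (0, 4) → (0, -4)
T4 reflect across y = 0: (0, -4) → (0, 4)
T5 rotate counter-clockwise with cos θ = -3/5, sin θ = 4/5: (0, 4) → (-16/5, -12/5)
T6 rotate counter-clockwise with cos θ = -4/5, sin θ = -3/5: (-16/5, -12/5) → (28/25, 96/25)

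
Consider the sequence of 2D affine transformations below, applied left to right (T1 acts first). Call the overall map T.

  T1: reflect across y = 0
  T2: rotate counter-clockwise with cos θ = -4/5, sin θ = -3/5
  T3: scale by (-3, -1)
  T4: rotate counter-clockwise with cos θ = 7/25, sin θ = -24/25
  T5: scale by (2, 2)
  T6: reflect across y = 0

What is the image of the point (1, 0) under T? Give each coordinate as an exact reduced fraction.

T1 reflect across y = 0: (1, 0) → (1, 0)
T2 rotate counter-clockwise with cos θ = -4/5, sin θ = -3/5: (1, 0) → (-4/5, -3/5)
T3 scale by (-3, -1): (-4/5, -3/5) → (12/5, 3/5)
T4 rotate counter-clockwise with cos θ = 7/25, sin θ = -24/25: (12/5, 3/5) → (156/125, -267/125)
T5 scale by (2, 2): (156/125, -267/125) → (312/125, -534/125)
T6 reflect across y = 0: (312/125, -534/125) → (312/125, 534/125)

T(p) = (312/125, 534/125)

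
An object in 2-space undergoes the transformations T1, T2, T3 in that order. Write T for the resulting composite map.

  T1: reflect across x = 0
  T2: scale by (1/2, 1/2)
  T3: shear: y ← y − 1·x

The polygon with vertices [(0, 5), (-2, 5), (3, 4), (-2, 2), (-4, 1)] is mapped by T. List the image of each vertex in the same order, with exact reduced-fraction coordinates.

image vertices: (0, 5/2), (1, 3/2), (-3/2, 7/2), (1, 0), (2, -3/2)

T1 reflect across x = 0: (0, 5) → (0, 5); (-2, 5) → (2, 5); (3, 4) → (-3, 4); (-2, 2) → (2, 2); (-4, 1) → (4, 1)
T2 scale by (1/2, 1/2): (0, 5) → (0, 5/2); (2, 5) → (1, 5/2); (-3, 4) → (-3/2, 2); (2, 2) → (1, 1); (4, 1) → (2, 1/2)
T3 shear: y ← y − 1·x: (0, 5/2) → (0, 5/2); (1, 5/2) → (1, 3/2); (-3/2, 2) → (-3/2, 7/2); (1, 1) → (1, 0); (2, 1/2) → (2, -3/2)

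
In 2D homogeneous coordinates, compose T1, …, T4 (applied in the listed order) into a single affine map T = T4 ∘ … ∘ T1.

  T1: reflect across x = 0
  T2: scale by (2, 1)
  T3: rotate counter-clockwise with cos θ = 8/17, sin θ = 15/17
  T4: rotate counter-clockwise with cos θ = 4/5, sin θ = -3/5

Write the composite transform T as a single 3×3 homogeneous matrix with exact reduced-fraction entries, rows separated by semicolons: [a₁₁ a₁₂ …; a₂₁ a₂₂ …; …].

T1 = [-1 0 0; 0 1 0; 0 0 1]
T2·T1 = [-2 0 0; 0 1 0; 0 0 1]
T3·…·T1 = [-16/17 -15/17 0; -30/17 8/17 0; 0 0 1]
T4·…·T1 = [-154/85 -36/85 0; -72/85 77/85 0; 0 0 1]

T = [-154/85 -36/85 0; -72/85 77/85 0; 0 0 1]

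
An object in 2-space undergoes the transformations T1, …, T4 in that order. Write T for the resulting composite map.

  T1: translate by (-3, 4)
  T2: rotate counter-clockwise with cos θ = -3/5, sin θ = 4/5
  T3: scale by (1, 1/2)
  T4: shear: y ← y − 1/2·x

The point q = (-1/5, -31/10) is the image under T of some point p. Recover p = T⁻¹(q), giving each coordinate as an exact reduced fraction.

T1 = [1 0 -3; 0 1 4; 0 0 1]
T2·T1 = [-3/5 -4/5 -7/5; 4/5 -3/5 -24/5; 0 0 1]
T3·…·T1 = [-3/5 -4/5 -7/5; 2/5 -3/10 -12/5; 0 0 1]
T4·…·T1 = [-3/5 -4/5 -7/5; 7/10 1/10 -17/10; 0 0 1]
det M = 1/2; M⁻¹ = [1/5 8/5 3; -7/5 -6/5 -4; 0 0 1]
M⁻¹ · (-1/5, -31/10)ᵀ = (-2, 0)ᵀ

p = (-2, 0)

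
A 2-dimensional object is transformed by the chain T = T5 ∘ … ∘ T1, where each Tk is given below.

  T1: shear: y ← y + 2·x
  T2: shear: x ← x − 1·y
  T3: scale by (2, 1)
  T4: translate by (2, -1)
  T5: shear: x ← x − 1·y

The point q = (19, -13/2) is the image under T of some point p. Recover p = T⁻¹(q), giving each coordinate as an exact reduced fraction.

p = (-1/4, -5)

T1 = [1 0 0; 2 1 0; 0 0 1]
T2·T1 = [-1 -1 0; 2 1 0; 0 0 1]
T3·…·T1 = [-2 -2 0; 2 1 0; 0 0 1]
T4·…·T1 = [-2 -2 2; 2 1 -1; 0 0 1]
T5·…·T1 = [-4 -3 3; 2 1 -1; 0 0 1]
det M = 2; M⁻¹ = [1/2 3/2 0; -1 -2 1; 0 0 1]
M⁻¹ · (19, -13/2)ᵀ = (-1/4, -5)ᵀ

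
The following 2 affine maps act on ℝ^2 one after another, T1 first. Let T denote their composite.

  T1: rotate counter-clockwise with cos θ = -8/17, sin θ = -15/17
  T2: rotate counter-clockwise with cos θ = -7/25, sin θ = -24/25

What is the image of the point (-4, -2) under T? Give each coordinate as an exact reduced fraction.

T(p) = (362/85, -116/85)

T1 rotate counter-clockwise with cos θ = -8/17, sin θ = -15/17: (-4, -2) → (2/17, 76/17)
T2 rotate counter-clockwise with cos θ = -7/25, sin θ = -24/25: (2/17, 76/17) → (362/85, -116/85)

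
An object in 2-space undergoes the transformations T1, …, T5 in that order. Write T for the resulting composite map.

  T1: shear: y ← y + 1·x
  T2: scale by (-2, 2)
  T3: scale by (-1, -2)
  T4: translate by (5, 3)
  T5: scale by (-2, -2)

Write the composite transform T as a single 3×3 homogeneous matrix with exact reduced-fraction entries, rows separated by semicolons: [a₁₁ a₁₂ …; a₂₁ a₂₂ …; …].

T1 = [1 0 0; 1 1 0; 0 0 1]
T2·T1 = [-2 0 0; 2 2 0; 0 0 1]
T3·…·T1 = [2 0 0; -4 -4 0; 0 0 1]
T4·…·T1 = [2 0 5; -4 -4 3; 0 0 1]
T5·…·T1 = [-4 0 -10; 8 8 -6; 0 0 1]

T = [-4 0 -10; 8 8 -6; 0 0 1]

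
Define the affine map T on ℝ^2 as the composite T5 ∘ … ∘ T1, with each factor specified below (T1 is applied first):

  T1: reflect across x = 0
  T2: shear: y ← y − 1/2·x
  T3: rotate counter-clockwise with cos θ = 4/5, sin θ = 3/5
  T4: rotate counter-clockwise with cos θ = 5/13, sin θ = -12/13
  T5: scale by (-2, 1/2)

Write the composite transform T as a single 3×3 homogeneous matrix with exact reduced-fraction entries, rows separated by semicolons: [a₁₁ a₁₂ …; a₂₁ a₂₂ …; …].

T = [79/65 -66/65 0; 61/130 28/65 0; 0 0 1]

T1 = [-1 0 0; 0 1 0; 0 0 1]
T2·T1 = [-1 0 0; 1/2 1 0; 0 0 1]
T3·…·T1 = [-11/10 -3/5 0; -1/5 4/5 0; 0 0 1]
T4·…·T1 = [-79/130 33/65 0; 61/65 56/65 0; 0 0 1]
T5·…·T1 = [79/65 -66/65 0; 61/130 28/65 0; 0 0 1]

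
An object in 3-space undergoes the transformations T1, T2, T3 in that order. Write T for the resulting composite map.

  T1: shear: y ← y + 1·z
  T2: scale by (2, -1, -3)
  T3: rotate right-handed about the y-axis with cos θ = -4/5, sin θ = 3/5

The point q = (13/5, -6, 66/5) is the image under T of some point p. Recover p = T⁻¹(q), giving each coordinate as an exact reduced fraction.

T1 = [1 0 0 0; 0 1 1 0; 0 0 1 0; 0 0 0 1]
T2·T1 = [2 0 0 0; 0 -1 -1 0; 0 0 -3 0; 0 0 0 1]
T3·…·T1 = [-8/5 0 -9/5 0; 0 -1 -1 0; -6/5 0 12/5 0; 0 0 0 1]
det M = 6; M⁻¹ = [-2/5 0 -3/10 0; 1/5 -1 -4/15 0; -1/5 0 4/15 0; 0 0 0 1]
M⁻¹ · (13/5, -6, 66/5)ᵀ = (-5, 3, 3)ᵀ

p = (-5, 3, 3)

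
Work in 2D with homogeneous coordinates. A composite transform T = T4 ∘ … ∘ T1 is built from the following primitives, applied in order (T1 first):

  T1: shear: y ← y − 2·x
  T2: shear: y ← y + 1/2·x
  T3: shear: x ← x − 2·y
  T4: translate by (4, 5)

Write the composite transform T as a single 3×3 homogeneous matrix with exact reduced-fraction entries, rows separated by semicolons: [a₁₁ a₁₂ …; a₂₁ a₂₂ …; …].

T = [4 -2 4; -3/2 1 5; 0 0 1]

T1 = [1 0 0; -2 1 0; 0 0 1]
T2·T1 = [1 0 0; -3/2 1 0; 0 0 1]
T3·…·T1 = [4 -2 0; -3/2 1 0; 0 0 1]
T4·…·T1 = [4 -2 4; -3/2 1 5; 0 0 1]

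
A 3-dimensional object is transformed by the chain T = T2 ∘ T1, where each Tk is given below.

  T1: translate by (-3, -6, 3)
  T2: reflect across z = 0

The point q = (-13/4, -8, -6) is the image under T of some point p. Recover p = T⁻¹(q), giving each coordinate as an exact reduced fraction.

p = (-1/4, -2, 3)

T1 = [1 0 0 -3; 0 1 0 -6; 0 0 1 3; 0 0 0 1]
T2·T1 = [1 0 0 -3; 0 1 0 -6; 0 0 -1 -3; 0 0 0 1]
det M = -1; M⁻¹ = [1 0 0 3; 0 1 0 6; 0 0 -1 -3; 0 0 0 1]
M⁻¹ · (-13/4, -8, -6)ᵀ = (-1/4, -2, 3)ᵀ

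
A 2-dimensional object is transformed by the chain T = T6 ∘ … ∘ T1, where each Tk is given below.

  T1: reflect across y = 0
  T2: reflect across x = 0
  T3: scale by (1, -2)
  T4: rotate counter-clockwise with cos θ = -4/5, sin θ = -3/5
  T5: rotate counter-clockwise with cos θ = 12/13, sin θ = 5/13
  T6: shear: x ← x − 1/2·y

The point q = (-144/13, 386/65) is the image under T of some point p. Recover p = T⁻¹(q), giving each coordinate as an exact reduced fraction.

T1 = [1 0 0; 0 -1 0; 0 0 1]
T2·T1 = [-1 0 0; 0 -1 0; 0 0 1]
T3·…·T1 = [-1 0 0; 0 2 0; 0 0 1]
T4·…·T1 = [4/5 6/5 0; 3/5 -8/5 0; 0 0 1]
T5·…·T1 = [33/65 112/65 0; 56/65 -66/65 0; 0 0 1]
T6·…·T1 = [1/13 29/13 0; 56/65 -66/65 0; 0 0 1]
det M = -2; M⁻¹ = [33/65 29/26 0; 28/65 -1/26 0; 0 0 1]
M⁻¹ · (-144/13, 386/65)ᵀ = (1, -5)ᵀ

p = (1, -5)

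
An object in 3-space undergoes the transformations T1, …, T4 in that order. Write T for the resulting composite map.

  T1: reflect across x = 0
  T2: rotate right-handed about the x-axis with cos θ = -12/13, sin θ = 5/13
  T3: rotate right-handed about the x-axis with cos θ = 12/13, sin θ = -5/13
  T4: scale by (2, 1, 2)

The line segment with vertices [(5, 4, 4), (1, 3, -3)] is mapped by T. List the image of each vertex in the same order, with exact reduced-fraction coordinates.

T1 reflect across x = 0: (5, 4, 4) → (-5, 4, 4); (1, 3, -3) → (-1, 3, -3)
T2 rotate right-handed about the x-axis with cos θ = -12/13, sin θ = 5/13: (-5, 4, 4) → (-5, -68/13, -28/13); (-1, 3, -3) → (-1, -21/13, 51/13)
T3 rotate right-handed about the x-axis with cos θ = 12/13, sin θ = -5/13: (-5, -68/13, -28/13) → (-5, -956/169, 4/169); (-1, -21/13, 51/13) → (-1, 3/169, 717/169)
T4 scale by (2, 1, 2): (-5, -956/169, 4/169) → (-10, -956/169, 8/169); (-1, 3/169, 717/169) → (-2, 3/169, 1434/169)

image vertices: (-10, -956/169, 8/169), (-2, 3/169, 1434/169)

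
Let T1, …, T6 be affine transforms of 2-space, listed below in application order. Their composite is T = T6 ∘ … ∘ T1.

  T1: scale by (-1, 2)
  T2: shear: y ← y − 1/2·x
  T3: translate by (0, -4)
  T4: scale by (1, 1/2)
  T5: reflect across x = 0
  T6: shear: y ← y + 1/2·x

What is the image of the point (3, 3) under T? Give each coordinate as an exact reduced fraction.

T1 scale by (-1, 2): (3, 3) → (-3, 6)
T2 shear: y ← y − 1/2·x: (-3, 6) → (-3, 15/2)
T3 translate by (0, -4): (-3, 15/2) → (-3, 7/2)
T4 scale by (1, 1/2): (-3, 7/2) → (-3, 7/4)
T5 reflect across x = 0: (-3, 7/4) → (3, 7/4)
T6 shear: y ← y + 1/2·x: (3, 7/4) → (3, 13/4)

T(p) = (3, 13/4)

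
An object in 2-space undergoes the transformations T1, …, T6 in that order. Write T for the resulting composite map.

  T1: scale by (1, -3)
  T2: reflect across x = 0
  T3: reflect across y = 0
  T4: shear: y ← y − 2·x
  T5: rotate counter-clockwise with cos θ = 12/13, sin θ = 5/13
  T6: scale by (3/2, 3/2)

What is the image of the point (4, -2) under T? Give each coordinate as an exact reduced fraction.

T(p) = (-87/13, 6/13)

T1 scale by (1, -3): (4, -2) → (4, 6)
T2 reflect across x = 0: (4, 6) → (-4, 6)
T3 reflect across y = 0: (-4, 6) → (-4, -6)
T4 shear: y ← y − 2·x: (-4, -6) → (-4, 2)
T5 rotate counter-clockwise with cos θ = 12/13, sin θ = 5/13: (-4, 2) → (-58/13, 4/13)
T6 scale by (3/2, 3/2): (-58/13, 4/13) → (-87/13, 6/13)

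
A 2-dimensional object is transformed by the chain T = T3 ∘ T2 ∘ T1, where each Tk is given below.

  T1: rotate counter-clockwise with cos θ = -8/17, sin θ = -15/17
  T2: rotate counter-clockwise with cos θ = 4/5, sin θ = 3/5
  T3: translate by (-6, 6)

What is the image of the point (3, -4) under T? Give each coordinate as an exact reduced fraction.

T1 rotate counter-clockwise with cos θ = -8/17, sin θ = -15/17: (3, -4) → (-84/17, -13/17)
T2 rotate counter-clockwise with cos θ = 4/5, sin θ = 3/5: (-84/17, -13/17) → (-297/85, -304/85)
T3 translate by (-6, 6): (-297/85, -304/85) → (-807/85, 206/85)

T(p) = (-807/85, 206/85)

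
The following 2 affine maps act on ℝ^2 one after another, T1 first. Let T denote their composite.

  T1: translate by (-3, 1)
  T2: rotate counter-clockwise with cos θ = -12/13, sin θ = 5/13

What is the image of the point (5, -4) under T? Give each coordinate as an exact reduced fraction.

T(p) = (-9/13, 46/13)

T1 translate by (-3, 1): (5, -4) → (2, -3)
T2 rotate counter-clockwise with cos θ = -12/13, sin θ = 5/13: (2, -3) → (-9/13, 46/13)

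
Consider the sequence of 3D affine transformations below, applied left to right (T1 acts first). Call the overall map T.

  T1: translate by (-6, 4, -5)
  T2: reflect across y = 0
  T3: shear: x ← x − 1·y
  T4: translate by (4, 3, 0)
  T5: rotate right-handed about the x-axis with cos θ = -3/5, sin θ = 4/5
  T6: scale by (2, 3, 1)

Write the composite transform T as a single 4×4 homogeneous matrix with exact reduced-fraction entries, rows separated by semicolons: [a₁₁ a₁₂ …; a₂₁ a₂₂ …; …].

T = [2 2 0 4; 0 9/5 -12/5 69/5; 0 -4/5 -3/5 11/5; 0 0 0 1]

T1 = [1 0 0 -6; 0 1 0 4; 0 0 1 -5; 0 0 0 1]
T2·T1 = [1 0 0 -6; 0 -1 0 -4; 0 0 1 -5; 0 0 0 1]
T3·…·T1 = [1 1 0 -2; 0 -1 0 -4; 0 0 1 -5; 0 0 0 1]
T4·…·T1 = [1 1 0 2; 0 -1 0 -1; 0 0 1 -5; 0 0 0 1]
T5·…·T1 = [1 1 0 2; 0 3/5 -4/5 23/5; 0 -4/5 -3/5 11/5; 0 0 0 1]
T6·…·T1 = [2 2 0 4; 0 9/5 -12/5 69/5; 0 -4/5 -3/5 11/5; 0 0 0 1]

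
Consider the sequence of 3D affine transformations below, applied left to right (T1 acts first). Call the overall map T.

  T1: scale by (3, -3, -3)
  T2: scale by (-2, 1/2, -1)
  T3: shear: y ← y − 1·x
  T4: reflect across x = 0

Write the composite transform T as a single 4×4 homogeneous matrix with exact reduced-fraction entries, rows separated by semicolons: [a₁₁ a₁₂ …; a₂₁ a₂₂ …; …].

T1 = [3 0 0 0; 0 -3 0 0; 0 0 -3 0; 0 0 0 1]
T2·T1 = [-6 0 0 0; 0 -3/2 0 0; 0 0 3 0; 0 0 0 1]
T3·…·T1 = [-6 0 0 0; 6 -3/2 0 0; 0 0 3 0; 0 0 0 1]
T4·…·T1 = [6 0 0 0; 6 -3/2 0 0; 0 0 3 0; 0 0 0 1]

T = [6 0 0 0; 6 -3/2 0 0; 0 0 3 0; 0 0 0 1]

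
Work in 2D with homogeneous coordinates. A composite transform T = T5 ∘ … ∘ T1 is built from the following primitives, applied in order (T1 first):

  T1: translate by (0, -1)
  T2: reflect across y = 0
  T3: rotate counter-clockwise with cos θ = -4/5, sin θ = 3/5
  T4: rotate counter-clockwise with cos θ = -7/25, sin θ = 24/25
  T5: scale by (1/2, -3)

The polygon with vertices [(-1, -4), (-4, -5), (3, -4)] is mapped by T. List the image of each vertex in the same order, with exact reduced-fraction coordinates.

image vertices: (629/250, 309/125), (439/125, -612/125), (453/250, 1713/125)

T1 translate by (0, -1): (-1, -4) → (-1, -5); (-4, -5) → (-4, -6); (3, -4) → (3, -5)
T2 reflect across y = 0: (-1, -5) → (-1, 5); (-4, -6) → (-4, 6); (3, -5) → (3, 5)
T3 rotate counter-clockwise with cos θ = -4/5, sin θ = 3/5: (-1, 5) → (-11/5, -23/5); (-4, 6) → (-2/5, -36/5); (3, 5) → (-27/5, -11/5)
T4 rotate counter-clockwise with cos θ = -7/25, sin θ = 24/25: (-11/5, -23/5) → (629/125, -103/125); (-2/5, -36/5) → (878/125, 204/125); (-27/5, -11/5) → (453/125, -571/125)
T5 scale by (1/2, -3): (629/125, -103/125) → (629/250, 309/125); (878/125, 204/125) → (439/125, -612/125); (453/125, -571/125) → (453/250, 1713/125)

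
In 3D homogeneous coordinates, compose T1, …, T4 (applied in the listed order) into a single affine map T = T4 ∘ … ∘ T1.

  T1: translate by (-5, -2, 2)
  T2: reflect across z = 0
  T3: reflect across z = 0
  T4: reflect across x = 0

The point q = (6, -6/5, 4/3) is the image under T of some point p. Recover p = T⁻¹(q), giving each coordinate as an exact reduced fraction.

p = (-1, 4/5, -2/3)

T1 = [1 0 0 -5; 0 1 0 -2; 0 0 1 2; 0 0 0 1]
T2·T1 = [1 0 0 -5; 0 1 0 -2; 0 0 -1 -2; 0 0 0 1]
T3·…·T1 = [1 0 0 -5; 0 1 0 -2; 0 0 1 2; 0 0 0 1]
T4·…·T1 = [-1 0 0 5; 0 1 0 -2; 0 0 1 2; 0 0 0 1]
det M = -1; M⁻¹ = [-1 0 0 5; 0 1 0 2; 0 0 1 -2; 0 0 0 1]
M⁻¹ · (6, -6/5, 4/3)ᵀ = (-1, 4/5, -2/3)ᵀ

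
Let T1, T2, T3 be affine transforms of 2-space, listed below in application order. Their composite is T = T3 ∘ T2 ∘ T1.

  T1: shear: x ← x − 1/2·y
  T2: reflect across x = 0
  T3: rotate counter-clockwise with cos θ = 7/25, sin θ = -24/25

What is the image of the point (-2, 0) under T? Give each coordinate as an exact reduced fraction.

T1 shear: x ← x − 1/2·y: (-2, 0) → (-2, 0)
T2 reflect across x = 0: (-2, 0) → (2, 0)
T3 rotate counter-clockwise with cos θ = 7/25, sin θ = -24/25: (2, 0) → (14/25, -48/25)

T(p) = (14/25, -48/25)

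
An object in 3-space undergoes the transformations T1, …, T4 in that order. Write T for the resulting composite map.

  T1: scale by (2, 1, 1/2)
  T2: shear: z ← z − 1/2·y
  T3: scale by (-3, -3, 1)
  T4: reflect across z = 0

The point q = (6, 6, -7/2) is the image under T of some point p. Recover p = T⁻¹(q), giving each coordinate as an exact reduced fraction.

T1 = [2 0 0 0; 0 1 0 0; 0 0 1/2 0; 0 0 0 1]
T2·T1 = [2 0 0 0; 0 1 0 0; 0 -1/2 1/2 0; 0 0 0 1]
T3·…·T1 = [-6 0 0 0; 0 -3 0 0; 0 -1/2 1/2 0; 0 0 0 1]
T4·…·T1 = [-6 0 0 0; 0 -3 0 0; 0 1/2 -1/2 0; 0 0 0 1]
det M = -9; M⁻¹ = [-1/6 0 0 0; 0 -1/3 0 0; 0 -1/3 -2 0; 0 0 0 1]
M⁻¹ · (6, 6, -7/2)ᵀ = (-1, -2, 5)ᵀ

p = (-1, -2, 5)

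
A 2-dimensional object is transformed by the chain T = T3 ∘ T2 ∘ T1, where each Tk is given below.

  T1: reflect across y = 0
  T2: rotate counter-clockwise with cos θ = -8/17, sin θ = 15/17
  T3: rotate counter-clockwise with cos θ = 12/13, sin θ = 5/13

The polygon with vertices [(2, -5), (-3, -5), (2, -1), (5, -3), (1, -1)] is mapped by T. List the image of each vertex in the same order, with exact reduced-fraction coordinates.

T1 reflect across y = 0: (2, -5) → (2, 5); (-3, -5) → (-3, 5); (2, -1) → (2, 1); (5, -3) → (5, 3); (1, -1) → (1, 1)
T2 rotate counter-clockwise with cos θ = -8/17, sin θ = 15/17: (2, 5) → (-91/17, -10/17); (-3, 5) → (-3, -5); (2, 1) → (-31/17, 22/17); (5, 3) → (-5, 3); (1, 1) → (-23/17, 7/17)
T3 rotate counter-clockwise with cos θ = 12/13, sin θ = 5/13: (-91/17, -10/17) → (-1042/221, -575/221); (-3, -5) → (-11/13, -75/13); (-31/17, 22/17) → (-482/221, 109/221); (-5, 3) → (-75/13, 11/13); (-23/17, 7/17) → (-311/221, -31/221)

image vertices: (-1042/221, -575/221), (-11/13, -75/13), (-482/221, 109/221), (-75/13, 11/13), (-311/221, -31/221)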